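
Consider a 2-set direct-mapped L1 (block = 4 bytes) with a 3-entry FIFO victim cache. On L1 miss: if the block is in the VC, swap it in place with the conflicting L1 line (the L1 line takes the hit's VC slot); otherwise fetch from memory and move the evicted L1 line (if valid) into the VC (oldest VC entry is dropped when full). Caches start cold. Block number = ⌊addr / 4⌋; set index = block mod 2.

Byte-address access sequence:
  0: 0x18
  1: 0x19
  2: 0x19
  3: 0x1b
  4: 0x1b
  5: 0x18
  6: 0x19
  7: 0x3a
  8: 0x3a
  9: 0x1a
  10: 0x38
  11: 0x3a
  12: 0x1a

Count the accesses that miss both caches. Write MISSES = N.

MISSES = 2

  [0] addr=0x18 blk=6 s=0: MISS | VC []
  [1] addr=0x19 blk=6 s=0: L1-HIT | VC []
  [2] addr=0x19 blk=6 s=0: L1-HIT | VC []
  [3] addr=0x1b blk=6 s=0: L1-HIT | VC []
  [4] addr=0x1b blk=6 s=0: L1-HIT | VC []
  [5] addr=0x18 blk=6 s=0: L1-HIT | VC []
  [6] addr=0x19 blk=6 s=0: L1-HIT | VC []
  [7] addr=0x3a blk=14 s=0: MISS | VC [6]
  [8] addr=0x3a blk=14 s=0: L1-HIT | VC [6]
  [9] addr=0x1a blk=6 s=0: VC-HIT | VC [14]
  [10] addr=0x38 blk=14 s=0: VC-HIT | VC [6]
  [11] addr=0x3a blk=14 s=0: L1-HIT | VC [6]
  [12] addr=0x1a blk=6 s=0: VC-HIT | VC [14]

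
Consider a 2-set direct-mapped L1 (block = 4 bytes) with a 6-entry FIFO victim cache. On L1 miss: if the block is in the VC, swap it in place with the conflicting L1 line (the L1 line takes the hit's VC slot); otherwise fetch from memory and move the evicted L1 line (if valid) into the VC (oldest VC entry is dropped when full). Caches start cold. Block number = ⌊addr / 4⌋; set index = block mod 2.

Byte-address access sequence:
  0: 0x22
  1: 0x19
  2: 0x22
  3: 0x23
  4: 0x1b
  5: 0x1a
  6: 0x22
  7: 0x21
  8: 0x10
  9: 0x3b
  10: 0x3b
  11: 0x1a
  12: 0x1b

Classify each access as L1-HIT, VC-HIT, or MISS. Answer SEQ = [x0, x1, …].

#0 0x22→b8/s0 MISS; vc=[]
#1 0x19→b6/s0 MISS; vc=[8]
#2 0x22→b8/s0 VC-HIT; vc=[6]
#3 0x23→b8/s0 L1-HIT; vc=[6]
#4 0x1b→b6/s0 VC-HIT; vc=[8]
#5 0x1a→b6/s0 L1-HIT; vc=[8]
#6 0x22→b8/s0 VC-HIT; vc=[6]
#7 0x21→b8/s0 L1-HIT; vc=[6]
#8 0x10→b4/s0 MISS; vc=[6,8]
#9 0x3b→b14/s0 MISS; vc=[6,8,4]
#10 0x3b→b14/s0 L1-HIT; vc=[6,8,4]
#11 0x1a→b6/s0 VC-HIT; vc=[14,8,4]
#12 0x1b→b6/s0 L1-HIT; vc=[14,8,4]

SEQ = [MISS, MISS, VC-HIT, L1-HIT, VC-HIT, L1-HIT, VC-HIT, L1-HIT, MISS, MISS, L1-HIT, VC-HIT, L1-HIT]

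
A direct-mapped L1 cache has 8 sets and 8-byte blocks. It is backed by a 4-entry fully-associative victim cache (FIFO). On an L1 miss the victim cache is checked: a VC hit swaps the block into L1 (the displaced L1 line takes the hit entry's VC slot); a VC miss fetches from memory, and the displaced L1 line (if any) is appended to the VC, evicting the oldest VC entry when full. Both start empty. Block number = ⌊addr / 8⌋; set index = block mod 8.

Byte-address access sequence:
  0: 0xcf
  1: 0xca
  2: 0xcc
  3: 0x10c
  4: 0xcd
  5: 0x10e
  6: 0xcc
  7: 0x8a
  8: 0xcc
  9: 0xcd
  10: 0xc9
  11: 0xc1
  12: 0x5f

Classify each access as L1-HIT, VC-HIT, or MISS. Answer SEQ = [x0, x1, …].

  [0] addr=0xcf blk=25 s=1: MISS | VC []
  [1] addr=0xca blk=25 s=1: L1-HIT | VC []
  [2] addr=0xcc blk=25 s=1: L1-HIT | VC []
  [3] addr=0x10c blk=33 s=1: MISS | VC [25]
  [4] addr=0xcd blk=25 s=1: VC-HIT | VC [33]
  [5] addr=0x10e blk=33 s=1: VC-HIT | VC [25]
  [6] addr=0xcc blk=25 s=1: VC-HIT | VC [33]
  [7] addr=0x8a blk=17 s=1: MISS | VC [33, 25]
  [8] addr=0xcc blk=25 s=1: VC-HIT | VC [33, 17]
  [9] addr=0xcd blk=25 s=1: L1-HIT | VC [33, 17]
  [10] addr=0xc9 blk=25 s=1: L1-HIT | VC [33, 17]
  [11] addr=0xc1 blk=24 s=0: MISS | VC [33, 17]
  [12] addr=0x5f blk=11 s=3: MISS | VC [33, 17]

SEQ = [MISS, L1-HIT, L1-HIT, MISS, VC-HIT, VC-HIT, VC-HIT, MISS, VC-HIT, L1-HIT, L1-HIT, MISS, MISS]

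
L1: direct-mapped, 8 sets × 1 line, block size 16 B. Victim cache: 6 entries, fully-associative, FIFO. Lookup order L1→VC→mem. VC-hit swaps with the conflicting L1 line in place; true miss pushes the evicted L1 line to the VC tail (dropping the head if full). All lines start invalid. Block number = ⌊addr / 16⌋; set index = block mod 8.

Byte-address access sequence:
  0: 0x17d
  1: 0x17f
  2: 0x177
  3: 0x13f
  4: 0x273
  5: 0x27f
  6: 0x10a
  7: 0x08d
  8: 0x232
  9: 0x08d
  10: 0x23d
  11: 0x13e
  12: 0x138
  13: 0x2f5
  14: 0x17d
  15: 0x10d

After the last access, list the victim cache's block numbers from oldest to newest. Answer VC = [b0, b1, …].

VC = [47, 8, 35, 39]

#0 0x17d→b23/s7 MISS; vc=[]
#1 0x17f→b23/s7 L1-HIT; vc=[]
#2 0x177→b23/s7 L1-HIT; vc=[]
#3 0x13f→b19/s3 MISS; vc=[]
#4 0x273→b39/s7 MISS; vc=[23]
#5 0x27f→b39/s7 L1-HIT; vc=[23]
#6 0x10a→b16/s0 MISS; vc=[23]
#7 0x8d→b8/s0 MISS; vc=[23,16]
#8 0x232→b35/s3 MISS; vc=[23,16,19]
#9 0x8d→b8/s0 L1-HIT; vc=[23,16,19]
#10 0x23d→b35/s3 L1-HIT; vc=[23,16,19]
#11 0x13e→b19/s3 VC-HIT; vc=[23,16,35]
#12 0x138→b19/s3 L1-HIT; vc=[23,16,35]
#13 0x2f5→b47/s7 MISS; vc=[23,16,35,39]
#14 0x17d→b23/s7 VC-HIT; vc=[47,16,35,39]
#15 0x10d→b16/s0 VC-HIT; vc=[47,8,35,39]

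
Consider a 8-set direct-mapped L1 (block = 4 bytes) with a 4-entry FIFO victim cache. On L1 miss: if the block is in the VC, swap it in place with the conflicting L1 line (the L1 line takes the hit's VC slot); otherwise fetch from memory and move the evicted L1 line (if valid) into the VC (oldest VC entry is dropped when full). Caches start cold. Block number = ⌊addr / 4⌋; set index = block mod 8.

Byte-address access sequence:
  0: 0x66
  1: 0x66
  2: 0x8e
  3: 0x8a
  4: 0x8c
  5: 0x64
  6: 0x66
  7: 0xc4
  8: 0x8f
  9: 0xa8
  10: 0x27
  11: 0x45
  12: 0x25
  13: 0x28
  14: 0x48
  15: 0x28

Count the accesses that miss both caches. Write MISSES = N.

  [0] addr=0x66 blk=25 s=1: MISS | VC []
  [1] addr=0x66 blk=25 s=1: L1-HIT | VC []
  [2] addr=0x8e blk=35 s=3: MISS | VC []
  [3] addr=0x8a blk=34 s=2: MISS | VC []
  [4] addr=0x8c blk=35 s=3: L1-HIT | VC []
  [5] addr=0x64 blk=25 s=1: L1-HIT | VC []
  [6] addr=0x66 blk=25 s=1: L1-HIT | VC []
  [7] addr=0xc4 blk=49 s=1: MISS | VC [25]
  [8] addr=0x8f blk=35 s=3: L1-HIT | VC [25]
  [9] addr=0xa8 blk=42 s=2: MISS | VC [25, 34]
  [10] addr=0x27 blk=9 s=1: MISS | VC [25, 34, 49]
  [11] addr=0x45 blk=17 s=1: MISS | VC [25, 34, 49, 9]
  [12] addr=0x25 blk=9 s=1: VC-HIT | VC [25, 34, 49, 17]
  [13] addr=0x28 blk=10 s=2: MISS | VC [34, 49, 17, 42]
  [14] addr=0x48 blk=18 s=2: MISS | VC [49, 17, 42, 10]
  [15] addr=0x28 blk=10 s=2: VC-HIT | VC [49, 17, 42, 18]

MISSES = 9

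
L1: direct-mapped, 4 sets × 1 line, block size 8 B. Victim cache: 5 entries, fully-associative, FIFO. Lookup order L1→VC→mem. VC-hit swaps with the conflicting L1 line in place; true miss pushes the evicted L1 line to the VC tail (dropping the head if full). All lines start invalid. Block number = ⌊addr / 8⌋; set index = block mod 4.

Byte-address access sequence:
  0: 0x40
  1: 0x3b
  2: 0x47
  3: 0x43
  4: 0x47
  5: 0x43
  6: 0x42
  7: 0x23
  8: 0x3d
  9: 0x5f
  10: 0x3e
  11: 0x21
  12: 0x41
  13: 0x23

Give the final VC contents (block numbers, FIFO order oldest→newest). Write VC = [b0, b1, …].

  [0] addr=0x40 blk=8 s=0: MISS | VC []
  [1] addr=0x3b blk=7 s=3: MISS | VC []
  [2] addr=0x47 blk=8 s=0: L1-HIT | VC []
  [3] addr=0x43 blk=8 s=0: L1-HIT | VC []
  [4] addr=0x47 blk=8 s=0: L1-HIT | VC []
  [5] addr=0x43 blk=8 s=0: L1-HIT | VC []
  [6] addr=0x42 blk=8 s=0: L1-HIT | VC []
  [7] addr=0x23 blk=4 s=0: MISS | VC [8]
  [8] addr=0x3d blk=7 s=3: L1-HIT | VC [8]
  [9] addr=0x5f blk=11 s=3: MISS | VC [8, 7]
  [10] addr=0x3e blk=7 s=3: VC-HIT | VC [8, 11]
  [11] addr=0x21 blk=4 s=0: L1-HIT | VC [8, 11]
  [12] addr=0x41 blk=8 s=0: VC-HIT | VC [4, 11]
  [13] addr=0x23 blk=4 s=0: VC-HIT | VC [8, 11]

VC = [8, 11]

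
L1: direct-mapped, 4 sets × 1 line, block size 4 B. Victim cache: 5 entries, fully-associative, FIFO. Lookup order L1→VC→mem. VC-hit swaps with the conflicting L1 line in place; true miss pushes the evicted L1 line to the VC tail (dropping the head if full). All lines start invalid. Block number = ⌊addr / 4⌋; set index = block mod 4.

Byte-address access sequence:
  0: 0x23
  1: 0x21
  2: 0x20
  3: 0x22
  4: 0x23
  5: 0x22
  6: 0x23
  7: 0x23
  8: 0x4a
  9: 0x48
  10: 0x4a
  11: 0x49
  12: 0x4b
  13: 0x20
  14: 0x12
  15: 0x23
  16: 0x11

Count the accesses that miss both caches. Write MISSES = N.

MISSES = 3

0: 0x23 (blk 8, set 0) → MISS  vc=[]
1: 0x21 (blk 8, set 0) → L1-HIT  vc=[]
2: 0x20 (blk 8, set 0) → L1-HIT  vc=[]
3: 0x22 (blk 8, set 0) → L1-HIT  vc=[]
4: 0x23 (blk 8, set 0) → L1-HIT  vc=[]
5: 0x22 (blk 8, set 0) → L1-HIT  vc=[]
6: 0x23 (blk 8, set 0) → L1-HIT  vc=[]
7: 0x23 (blk 8, set 0) → L1-HIT  vc=[]
8: 0x4a (blk 18, set 2) → MISS  vc=[]
9: 0x48 (blk 18, set 2) → L1-HIT  vc=[]
10: 0x4a (blk 18, set 2) → L1-HIT  vc=[]
11: 0x49 (blk 18, set 2) → L1-HIT  vc=[]
12: 0x4b (blk 18, set 2) → L1-HIT  vc=[]
13: 0x20 (blk 8, set 0) → L1-HIT  vc=[]
14: 0x12 (blk 4, set 0) → MISS  vc=[8]
15: 0x23 (blk 8, set 0) → VC-HIT  vc=[4]
16: 0x11 (blk 4, set 0) → VC-HIT  vc=[8]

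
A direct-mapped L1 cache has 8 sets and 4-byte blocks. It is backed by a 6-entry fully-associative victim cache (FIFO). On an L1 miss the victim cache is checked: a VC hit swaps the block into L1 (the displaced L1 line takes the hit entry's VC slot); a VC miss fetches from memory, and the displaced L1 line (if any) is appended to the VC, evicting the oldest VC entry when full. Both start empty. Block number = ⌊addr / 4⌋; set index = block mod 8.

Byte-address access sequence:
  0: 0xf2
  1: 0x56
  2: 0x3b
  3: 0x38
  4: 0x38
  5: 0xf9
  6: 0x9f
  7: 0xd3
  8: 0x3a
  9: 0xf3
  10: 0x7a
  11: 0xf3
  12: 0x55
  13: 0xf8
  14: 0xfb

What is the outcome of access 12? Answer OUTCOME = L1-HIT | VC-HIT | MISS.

#0 0xf2→b60/s4 MISS; vc=[]
#1 0x56→b21/s5 MISS; vc=[]
#2 0x3b→b14/s6 MISS; vc=[]
#3 0x38→b14/s6 L1-HIT; vc=[]
#4 0x38→b14/s6 L1-HIT; vc=[]
#5 0xf9→b62/s6 MISS; vc=[14]
#6 0x9f→b39/s7 MISS; vc=[14]
#7 0xd3→b52/s4 MISS; vc=[14,60]
#8 0x3a→b14/s6 VC-HIT; vc=[62,60]
#9 0xf3→b60/s4 VC-HIT; vc=[62,52]
#10 0x7a→b30/s6 MISS; vc=[62,52,14]
#11 0xf3→b60/s4 L1-HIT; vc=[62,52,14]
#12 0x55→b21/s5 L1-HIT; vc=[62,52,14]
#13 0xf8→b62/s6 VC-HIT; vc=[30,52,14]
#14 0xfb→b62/s6 L1-HIT; vc=[30,52,14]

OUTCOME = L1-HIT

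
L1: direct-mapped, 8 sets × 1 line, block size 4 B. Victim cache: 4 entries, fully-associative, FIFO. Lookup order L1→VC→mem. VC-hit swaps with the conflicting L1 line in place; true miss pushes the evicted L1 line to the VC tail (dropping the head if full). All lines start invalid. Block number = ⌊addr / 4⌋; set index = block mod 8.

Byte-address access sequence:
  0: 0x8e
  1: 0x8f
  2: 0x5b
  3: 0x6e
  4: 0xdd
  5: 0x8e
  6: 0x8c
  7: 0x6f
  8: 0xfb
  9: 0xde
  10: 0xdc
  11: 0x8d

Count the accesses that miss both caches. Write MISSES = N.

#0 0x8e→b35/s3 MISS; vc=[]
#1 0x8f→b35/s3 L1-HIT; vc=[]
#2 0x5b→b22/s6 MISS; vc=[]
#3 0x6e→b27/s3 MISS; vc=[35]
#4 0xdd→b55/s7 MISS; vc=[35]
#5 0x8e→b35/s3 VC-HIT; vc=[27]
#6 0x8c→b35/s3 L1-HIT; vc=[27]
#7 0x6f→b27/s3 VC-HIT; vc=[35]
#8 0xfb→b62/s6 MISS; vc=[35,22]
#9 0xde→b55/s7 L1-HIT; vc=[35,22]
#10 0xdc→b55/s7 L1-HIT; vc=[35,22]
#11 0x8d→b35/s3 VC-HIT; vc=[27,22]

MISSES = 5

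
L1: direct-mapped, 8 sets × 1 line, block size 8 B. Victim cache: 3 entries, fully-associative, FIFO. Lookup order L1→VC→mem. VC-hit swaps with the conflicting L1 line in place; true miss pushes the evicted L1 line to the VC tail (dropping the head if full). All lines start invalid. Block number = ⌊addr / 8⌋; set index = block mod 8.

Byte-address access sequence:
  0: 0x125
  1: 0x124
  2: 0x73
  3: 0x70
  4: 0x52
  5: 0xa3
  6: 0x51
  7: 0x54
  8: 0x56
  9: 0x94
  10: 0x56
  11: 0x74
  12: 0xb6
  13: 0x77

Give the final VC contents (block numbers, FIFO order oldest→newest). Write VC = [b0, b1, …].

0: 0x125 (blk 36, set 4) → MISS  vc=[]
1: 0x124 (blk 36, set 4) → L1-HIT  vc=[]
2: 0x73 (blk 14, set 6) → MISS  vc=[]
3: 0x70 (blk 14, set 6) → L1-HIT  vc=[]
4: 0x52 (blk 10, set 2) → MISS  vc=[]
5: 0xa3 (blk 20, set 4) → MISS  vc=[36]
6: 0x51 (blk 10, set 2) → L1-HIT  vc=[36]
7: 0x54 (blk 10, set 2) → L1-HIT  vc=[36]
8: 0x56 (blk 10, set 2) → L1-HIT  vc=[36]
9: 0x94 (blk 18, set 2) → MISS  vc=[36, 10]
10: 0x56 (blk 10, set 2) → VC-HIT  vc=[36, 18]
11: 0x74 (blk 14, set 6) → L1-HIT  vc=[36, 18]
12: 0xb6 (blk 22, set 6) → MISS  vc=[36, 18, 14]
13: 0x77 (blk 14, set 6) → VC-HIT  vc=[36, 18, 22]

VC = [36, 18, 22]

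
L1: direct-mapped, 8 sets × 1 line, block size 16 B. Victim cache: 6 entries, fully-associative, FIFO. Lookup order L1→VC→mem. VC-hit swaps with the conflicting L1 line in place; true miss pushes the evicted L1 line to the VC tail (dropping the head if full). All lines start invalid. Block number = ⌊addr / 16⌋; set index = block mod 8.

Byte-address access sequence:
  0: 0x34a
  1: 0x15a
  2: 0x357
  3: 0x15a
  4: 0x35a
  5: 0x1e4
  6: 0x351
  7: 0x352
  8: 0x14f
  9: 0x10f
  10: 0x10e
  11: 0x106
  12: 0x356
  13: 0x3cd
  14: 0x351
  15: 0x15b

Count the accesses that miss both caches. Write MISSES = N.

  [0] addr=0x34a blk=52 s=4: MISS | VC []
  [1] addr=0x15a blk=21 s=5: MISS | VC []
  [2] addr=0x357 blk=53 s=5: MISS | VC [21]
  [3] addr=0x15a blk=21 s=5: VC-HIT | VC [53]
  [4] addr=0x35a blk=53 s=5: VC-HIT | VC [21]
  [5] addr=0x1e4 blk=30 s=6: MISS | VC [21]
  [6] addr=0x351 blk=53 s=5: L1-HIT | VC [21]
  [7] addr=0x352 blk=53 s=5: L1-HIT | VC [21]
  [8] addr=0x14f blk=20 s=4: MISS | VC [21, 52]
  [9] addr=0x10f blk=16 s=0: MISS | VC [21, 52]
  [10] addr=0x10e blk=16 s=0: L1-HIT | VC [21, 52]
  [11] addr=0x106 blk=16 s=0: L1-HIT | VC [21, 52]
  [12] addr=0x356 blk=53 s=5: L1-HIT | VC [21, 52]
  [13] addr=0x3cd blk=60 s=4: MISS | VC [21, 52, 20]
  [14] addr=0x351 blk=53 s=5: L1-HIT | VC [21, 52, 20]
  [15] addr=0x15b blk=21 s=5: VC-HIT | VC [53, 52, 20]

MISSES = 7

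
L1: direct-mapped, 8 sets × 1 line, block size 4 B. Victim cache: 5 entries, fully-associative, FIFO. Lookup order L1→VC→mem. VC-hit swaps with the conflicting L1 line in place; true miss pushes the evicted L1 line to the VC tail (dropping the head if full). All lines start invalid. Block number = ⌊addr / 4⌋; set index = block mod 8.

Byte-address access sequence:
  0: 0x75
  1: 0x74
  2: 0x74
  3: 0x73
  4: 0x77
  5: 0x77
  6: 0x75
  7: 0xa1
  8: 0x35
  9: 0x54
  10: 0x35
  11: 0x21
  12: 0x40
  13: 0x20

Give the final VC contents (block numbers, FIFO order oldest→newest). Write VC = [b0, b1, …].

VC = [29, 21, 40, 16]

#0 0x75→b29/s5 MISS; vc=[]
#1 0x74→b29/s5 L1-HIT; vc=[]
#2 0x74→b29/s5 L1-HIT; vc=[]
#3 0x73→b28/s4 MISS; vc=[]
#4 0x77→b29/s5 L1-HIT; vc=[]
#5 0x77→b29/s5 L1-HIT; vc=[]
#6 0x75→b29/s5 L1-HIT; vc=[]
#7 0xa1→b40/s0 MISS; vc=[]
#8 0x35→b13/s5 MISS; vc=[29]
#9 0x54→b21/s5 MISS; vc=[29,13]
#10 0x35→b13/s5 VC-HIT; vc=[29,21]
#11 0x21→b8/s0 MISS; vc=[29,21,40]
#12 0x40→b16/s0 MISS; vc=[29,21,40,8]
#13 0x20→b8/s0 VC-HIT; vc=[29,21,40,16]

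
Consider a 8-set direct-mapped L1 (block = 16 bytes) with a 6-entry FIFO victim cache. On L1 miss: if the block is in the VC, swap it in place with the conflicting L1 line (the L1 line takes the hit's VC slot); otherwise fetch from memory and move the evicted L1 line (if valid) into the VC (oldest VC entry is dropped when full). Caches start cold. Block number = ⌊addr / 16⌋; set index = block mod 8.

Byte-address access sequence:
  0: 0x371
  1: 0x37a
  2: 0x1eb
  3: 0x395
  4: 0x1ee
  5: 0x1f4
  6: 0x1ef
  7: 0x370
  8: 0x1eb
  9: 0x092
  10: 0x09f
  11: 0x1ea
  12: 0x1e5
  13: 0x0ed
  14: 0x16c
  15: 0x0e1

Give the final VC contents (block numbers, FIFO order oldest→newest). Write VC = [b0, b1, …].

VC = [31, 57, 30, 22]

0: 0x371 (blk 55, set 7) → MISS  vc=[]
1: 0x37a (blk 55, set 7) → L1-HIT  vc=[]
2: 0x1eb (blk 30, set 6) → MISS  vc=[]
3: 0x395 (blk 57, set 1) → MISS  vc=[]
4: 0x1ee (blk 30, set 6) → L1-HIT  vc=[]
5: 0x1f4 (blk 31, set 7) → MISS  vc=[55]
6: 0x1ef (blk 30, set 6) → L1-HIT  vc=[55]
7: 0x370 (blk 55, set 7) → VC-HIT  vc=[31]
8: 0x1eb (blk 30, set 6) → L1-HIT  vc=[31]
9: 0x92 (blk 9, set 1) → MISS  vc=[31, 57]
10: 0x9f (blk 9, set 1) → L1-HIT  vc=[31, 57]
11: 0x1ea (blk 30, set 6) → L1-HIT  vc=[31, 57]
12: 0x1e5 (blk 30, set 6) → L1-HIT  vc=[31, 57]
13: 0xed (blk 14, set 6) → MISS  vc=[31, 57, 30]
14: 0x16c (blk 22, set 6) → MISS  vc=[31, 57, 30, 14]
15: 0xe1 (blk 14, set 6) → VC-HIT  vc=[31, 57, 30, 22]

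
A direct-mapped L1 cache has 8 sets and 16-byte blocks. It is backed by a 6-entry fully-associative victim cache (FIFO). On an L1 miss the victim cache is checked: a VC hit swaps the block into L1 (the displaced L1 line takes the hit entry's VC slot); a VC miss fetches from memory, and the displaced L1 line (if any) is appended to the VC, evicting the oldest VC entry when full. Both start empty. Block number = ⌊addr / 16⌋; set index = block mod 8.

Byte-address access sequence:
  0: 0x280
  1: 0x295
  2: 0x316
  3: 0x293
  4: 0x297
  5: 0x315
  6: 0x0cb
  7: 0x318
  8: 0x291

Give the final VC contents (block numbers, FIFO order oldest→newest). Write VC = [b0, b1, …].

0: 0x280 (blk 40, set 0) → MISS  vc=[]
1: 0x295 (blk 41, set 1) → MISS  vc=[]
2: 0x316 (blk 49, set 1) → MISS  vc=[41]
3: 0x293 (blk 41, set 1) → VC-HIT  vc=[49]
4: 0x297 (blk 41, set 1) → L1-HIT  vc=[49]
5: 0x315 (blk 49, set 1) → VC-HIT  vc=[41]
6: 0xcb (blk 12, set 4) → MISS  vc=[41]
7: 0x318 (blk 49, set 1) → L1-HIT  vc=[41]
8: 0x291 (blk 41, set 1) → VC-HIT  vc=[49]

VC = [49]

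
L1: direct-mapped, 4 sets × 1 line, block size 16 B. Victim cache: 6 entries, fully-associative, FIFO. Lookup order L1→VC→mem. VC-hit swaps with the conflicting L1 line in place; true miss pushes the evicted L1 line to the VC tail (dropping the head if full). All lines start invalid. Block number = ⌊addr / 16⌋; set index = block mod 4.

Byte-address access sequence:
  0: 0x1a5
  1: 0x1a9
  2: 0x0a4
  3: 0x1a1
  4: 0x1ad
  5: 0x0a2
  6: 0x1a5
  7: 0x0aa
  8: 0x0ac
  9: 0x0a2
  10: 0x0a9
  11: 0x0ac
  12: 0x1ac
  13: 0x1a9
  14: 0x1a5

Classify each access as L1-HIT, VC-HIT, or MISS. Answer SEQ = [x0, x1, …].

  [0] addr=0x1a5 blk=26 s=2: MISS | VC []
  [1] addr=0x1a9 blk=26 s=2: L1-HIT | VC []
  [2] addr=0xa4 blk=10 s=2: MISS | VC [26]
  [3] addr=0x1a1 blk=26 s=2: VC-HIT | VC [10]
  [4] addr=0x1ad blk=26 s=2: L1-HIT | VC [10]
  [5] addr=0xa2 blk=10 s=2: VC-HIT | VC [26]
  [6] addr=0x1a5 blk=26 s=2: VC-HIT | VC [10]
  [7] addr=0xaa blk=10 s=2: VC-HIT | VC [26]
  [8] addr=0xac blk=10 s=2: L1-HIT | VC [26]
  [9] addr=0xa2 blk=10 s=2: L1-HIT | VC [26]
  [10] addr=0xa9 blk=10 s=2: L1-HIT | VC [26]
  [11] addr=0xac blk=10 s=2: L1-HIT | VC [26]
  [12] addr=0x1ac blk=26 s=2: VC-HIT | VC [10]
  [13] addr=0x1a9 blk=26 s=2: L1-HIT | VC [10]
  [14] addr=0x1a5 blk=26 s=2: L1-HIT | VC [10]

SEQ = [MISS, L1-HIT, MISS, VC-HIT, L1-HIT, VC-HIT, VC-HIT, VC-HIT, L1-HIT, L1-HIT, L1-HIT, L1-HIT, VC-HIT, L1-HIT, L1-HIT]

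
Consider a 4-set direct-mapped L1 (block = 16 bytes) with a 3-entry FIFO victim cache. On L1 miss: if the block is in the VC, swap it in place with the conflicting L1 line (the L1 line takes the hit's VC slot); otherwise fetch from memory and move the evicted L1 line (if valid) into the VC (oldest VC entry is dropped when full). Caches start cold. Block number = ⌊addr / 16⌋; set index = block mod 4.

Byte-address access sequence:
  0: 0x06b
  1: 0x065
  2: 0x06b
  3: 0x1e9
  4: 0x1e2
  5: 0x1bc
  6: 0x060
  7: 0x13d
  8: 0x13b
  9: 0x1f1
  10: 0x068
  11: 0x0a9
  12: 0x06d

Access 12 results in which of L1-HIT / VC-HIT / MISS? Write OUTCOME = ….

  [0] addr=0x6b blk=6 s=2: MISS | VC []
  [1] addr=0x65 blk=6 s=2: L1-HIT | VC []
  [2] addr=0x6b blk=6 s=2: L1-HIT | VC []
  [3] addr=0x1e9 blk=30 s=2: MISS | VC [6]
  [4] addr=0x1e2 blk=30 s=2: L1-HIT | VC [6]
  [5] addr=0x1bc blk=27 s=3: MISS | VC [6]
  [6] addr=0x60 blk=6 s=2: VC-HIT | VC [30]
  [7] addr=0x13d blk=19 s=3: MISS | VC [30, 27]
  [8] addr=0x13b blk=19 s=3: L1-HIT | VC [30, 27]
  [9] addr=0x1f1 blk=31 s=3: MISS | VC [30, 27, 19]
  [10] addr=0x68 blk=6 s=2: L1-HIT | VC [30, 27, 19]
  [11] addr=0xa9 blk=10 s=2: MISS | VC [27, 19, 6]
  [12] addr=0x6d blk=6 s=2: VC-HIT | VC [27, 19, 10]

OUTCOME = VC-HIT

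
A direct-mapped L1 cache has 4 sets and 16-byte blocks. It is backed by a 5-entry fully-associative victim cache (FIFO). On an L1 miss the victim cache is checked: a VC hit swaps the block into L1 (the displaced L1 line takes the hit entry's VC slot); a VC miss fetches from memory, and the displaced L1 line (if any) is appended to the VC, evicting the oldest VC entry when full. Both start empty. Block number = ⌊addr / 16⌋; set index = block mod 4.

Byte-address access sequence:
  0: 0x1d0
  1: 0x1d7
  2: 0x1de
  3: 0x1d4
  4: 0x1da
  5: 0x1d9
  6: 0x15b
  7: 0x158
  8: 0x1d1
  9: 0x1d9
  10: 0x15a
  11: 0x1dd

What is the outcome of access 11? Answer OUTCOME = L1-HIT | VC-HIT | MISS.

0: 0x1d0 (blk 29, set 1) → MISS  vc=[]
1: 0x1d7 (blk 29, set 1) → L1-HIT  vc=[]
2: 0x1de (blk 29, set 1) → L1-HIT  vc=[]
3: 0x1d4 (blk 29, set 1) → L1-HIT  vc=[]
4: 0x1da (blk 29, set 1) → L1-HIT  vc=[]
5: 0x1d9 (blk 29, set 1) → L1-HIT  vc=[]
6: 0x15b (blk 21, set 1) → MISS  vc=[29]
7: 0x158 (blk 21, set 1) → L1-HIT  vc=[29]
8: 0x1d1 (blk 29, set 1) → VC-HIT  vc=[21]
9: 0x1d9 (blk 29, set 1) → L1-HIT  vc=[21]
10: 0x15a (blk 21, set 1) → VC-HIT  vc=[29]
11: 0x1dd (blk 29, set 1) → VC-HIT  vc=[21]

OUTCOME = VC-HIT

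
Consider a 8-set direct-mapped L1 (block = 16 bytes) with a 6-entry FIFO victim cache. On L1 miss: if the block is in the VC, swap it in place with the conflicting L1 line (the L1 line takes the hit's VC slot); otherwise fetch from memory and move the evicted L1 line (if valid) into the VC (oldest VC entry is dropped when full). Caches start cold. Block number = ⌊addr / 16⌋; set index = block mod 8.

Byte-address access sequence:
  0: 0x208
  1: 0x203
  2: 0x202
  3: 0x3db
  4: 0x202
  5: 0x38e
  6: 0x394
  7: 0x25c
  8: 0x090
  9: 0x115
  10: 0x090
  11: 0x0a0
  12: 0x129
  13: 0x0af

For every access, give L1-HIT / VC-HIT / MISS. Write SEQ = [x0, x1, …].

SEQ = [MISS, L1-HIT, L1-HIT, MISS, L1-HIT, MISS, MISS, MISS, MISS, MISS, VC-HIT, MISS, MISS, VC-HIT]

#0 0x208→b32/s0 MISS; vc=[]
#1 0x203→b32/s0 L1-HIT; vc=[]
#2 0x202→b32/s0 L1-HIT; vc=[]
#3 0x3db→b61/s5 MISS; vc=[]
#4 0x202→b32/s0 L1-HIT; vc=[]
#5 0x38e→b56/s0 MISS; vc=[32]
#6 0x394→b57/s1 MISS; vc=[32]
#7 0x25c→b37/s5 MISS; vc=[32,61]
#8 0x90→b9/s1 MISS; vc=[32,61,57]
#9 0x115→b17/s1 MISS; vc=[32,61,57,9]
#10 0x90→b9/s1 VC-HIT; vc=[32,61,57,17]
#11 0xa0→b10/s2 MISS; vc=[32,61,57,17]
#12 0x129→b18/s2 MISS; vc=[32,61,57,17,10]
#13 0xaf→b10/s2 VC-HIT; vc=[32,61,57,17,18]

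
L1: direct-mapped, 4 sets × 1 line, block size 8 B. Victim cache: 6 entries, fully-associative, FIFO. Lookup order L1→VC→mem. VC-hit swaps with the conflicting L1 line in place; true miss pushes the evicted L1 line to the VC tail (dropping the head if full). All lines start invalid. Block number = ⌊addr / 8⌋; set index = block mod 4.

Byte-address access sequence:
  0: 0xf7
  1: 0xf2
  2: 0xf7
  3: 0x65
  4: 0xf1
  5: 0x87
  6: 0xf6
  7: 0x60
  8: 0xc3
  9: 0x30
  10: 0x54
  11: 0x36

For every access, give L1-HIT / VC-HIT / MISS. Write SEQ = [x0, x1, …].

#0 0xf7→b30/s2 MISS; vc=[]
#1 0xf2→b30/s2 L1-HIT; vc=[]
#2 0xf7→b30/s2 L1-HIT; vc=[]
#3 0x65→b12/s0 MISS; vc=[]
#4 0xf1→b30/s2 L1-HIT; vc=[]
#5 0x87→b16/s0 MISS; vc=[12]
#6 0xf6→b30/s2 L1-HIT; vc=[12]
#7 0x60→b12/s0 VC-HIT; vc=[16]
#8 0xc3→b24/s0 MISS; vc=[16,12]
#9 0x30→b6/s2 MISS; vc=[16,12,30]
#10 0x54→b10/s2 MISS; vc=[16,12,30,6]
#11 0x36→b6/s2 VC-HIT; vc=[16,12,30,10]

SEQ = [MISS, L1-HIT, L1-HIT, MISS, L1-HIT, MISS, L1-HIT, VC-HIT, MISS, MISS, MISS, VC-HIT]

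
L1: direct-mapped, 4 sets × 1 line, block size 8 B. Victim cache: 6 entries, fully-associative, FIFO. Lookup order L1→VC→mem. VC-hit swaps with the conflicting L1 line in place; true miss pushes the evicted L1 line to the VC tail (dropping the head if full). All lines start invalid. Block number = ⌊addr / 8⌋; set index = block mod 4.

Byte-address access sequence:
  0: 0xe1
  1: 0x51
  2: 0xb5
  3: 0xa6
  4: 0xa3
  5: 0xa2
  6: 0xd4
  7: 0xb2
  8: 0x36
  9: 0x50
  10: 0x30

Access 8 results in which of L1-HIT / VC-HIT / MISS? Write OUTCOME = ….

0: 0xe1 (blk 28, set 0) → MISS  vc=[]
1: 0x51 (blk 10, set 2) → MISS  vc=[]
2: 0xb5 (blk 22, set 2) → MISS  vc=[10]
3: 0xa6 (blk 20, set 0) → MISS  vc=[10, 28]
4: 0xa3 (blk 20, set 0) → L1-HIT  vc=[10, 28]
5: 0xa2 (blk 20, set 0) → L1-HIT  vc=[10, 28]
6: 0xd4 (blk 26, set 2) → MISS  vc=[10, 28, 22]
7: 0xb2 (blk 22, set 2) → VC-HIT  vc=[10, 28, 26]
8: 0x36 (blk 6, set 2) → MISS  vc=[10, 28, 26, 22]
9: 0x50 (blk 10, set 2) → VC-HIT  vc=[6, 28, 26, 22]
10: 0x30 (blk 6, set 2) → VC-HIT  vc=[10, 28, 26, 22]

OUTCOME = MISS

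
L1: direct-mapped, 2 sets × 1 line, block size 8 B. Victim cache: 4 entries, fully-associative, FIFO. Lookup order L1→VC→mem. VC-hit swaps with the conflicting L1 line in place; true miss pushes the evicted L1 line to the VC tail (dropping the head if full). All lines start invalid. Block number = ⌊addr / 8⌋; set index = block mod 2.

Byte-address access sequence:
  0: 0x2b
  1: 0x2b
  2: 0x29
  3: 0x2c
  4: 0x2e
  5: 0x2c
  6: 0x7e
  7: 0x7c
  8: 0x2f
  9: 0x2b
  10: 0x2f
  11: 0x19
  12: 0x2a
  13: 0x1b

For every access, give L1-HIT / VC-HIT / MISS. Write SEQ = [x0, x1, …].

SEQ = [MISS, L1-HIT, L1-HIT, L1-HIT, L1-HIT, L1-HIT, MISS, L1-HIT, VC-HIT, L1-HIT, L1-HIT, MISS, VC-HIT, VC-HIT]

0: 0x2b (blk 5, set 1) → MISS  vc=[]
1: 0x2b (blk 5, set 1) → L1-HIT  vc=[]
2: 0x29 (blk 5, set 1) → L1-HIT  vc=[]
3: 0x2c (blk 5, set 1) → L1-HIT  vc=[]
4: 0x2e (blk 5, set 1) → L1-HIT  vc=[]
5: 0x2c (blk 5, set 1) → L1-HIT  vc=[]
6: 0x7e (blk 15, set 1) → MISS  vc=[5]
7: 0x7c (blk 15, set 1) → L1-HIT  vc=[5]
8: 0x2f (blk 5, set 1) → VC-HIT  vc=[15]
9: 0x2b (blk 5, set 1) → L1-HIT  vc=[15]
10: 0x2f (blk 5, set 1) → L1-HIT  vc=[15]
11: 0x19 (blk 3, set 1) → MISS  vc=[15, 5]
12: 0x2a (blk 5, set 1) → VC-HIT  vc=[15, 3]
13: 0x1b (blk 3, set 1) → VC-HIT  vc=[15, 5]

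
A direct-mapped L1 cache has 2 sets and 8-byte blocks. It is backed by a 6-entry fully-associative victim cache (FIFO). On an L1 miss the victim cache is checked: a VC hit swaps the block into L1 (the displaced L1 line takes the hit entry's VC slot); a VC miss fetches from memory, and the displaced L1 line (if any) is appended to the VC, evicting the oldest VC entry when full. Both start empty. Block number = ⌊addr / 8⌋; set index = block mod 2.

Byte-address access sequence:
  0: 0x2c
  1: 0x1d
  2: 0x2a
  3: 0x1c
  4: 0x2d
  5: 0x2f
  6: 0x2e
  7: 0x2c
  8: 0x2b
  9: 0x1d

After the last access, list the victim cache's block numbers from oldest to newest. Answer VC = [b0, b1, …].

VC = [5]

#0 0x2c→b5/s1 MISS; vc=[]
#1 0x1d→b3/s1 MISS; vc=[5]
#2 0x2a→b5/s1 VC-HIT; vc=[3]
#3 0x1c→b3/s1 VC-HIT; vc=[5]
#4 0x2d→b5/s1 VC-HIT; vc=[3]
#5 0x2f→b5/s1 L1-HIT; vc=[3]
#6 0x2e→b5/s1 L1-HIT; vc=[3]
#7 0x2c→b5/s1 L1-HIT; vc=[3]
#8 0x2b→b5/s1 L1-HIT; vc=[3]
#9 0x1d→b3/s1 VC-HIT; vc=[5]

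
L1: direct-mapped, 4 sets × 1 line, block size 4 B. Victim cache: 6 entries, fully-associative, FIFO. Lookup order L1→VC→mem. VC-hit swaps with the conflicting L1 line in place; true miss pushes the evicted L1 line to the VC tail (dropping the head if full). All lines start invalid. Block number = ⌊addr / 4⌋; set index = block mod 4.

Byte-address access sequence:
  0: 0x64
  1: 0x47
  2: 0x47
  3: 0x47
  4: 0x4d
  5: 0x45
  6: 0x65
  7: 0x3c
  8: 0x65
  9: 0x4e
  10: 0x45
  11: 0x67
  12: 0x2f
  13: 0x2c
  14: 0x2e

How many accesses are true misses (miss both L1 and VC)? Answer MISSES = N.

MISSES = 5

#0 0x64→b25/s1 MISS; vc=[]
#1 0x47→b17/s1 MISS; vc=[25]
#2 0x47→b17/s1 L1-HIT; vc=[25]
#3 0x47→b17/s1 L1-HIT; vc=[25]
#4 0x4d→b19/s3 MISS; vc=[25]
#5 0x45→b17/s1 L1-HIT; vc=[25]
#6 0x65→b25/s1 VC-HIT; vc=[17]
#7 0x3c→b15/s3 MISS; vc=[17,19]
#8 0x65→b25/s1 L1-HIT; vc=[17,19]
#9 0x4e→b19/s3 VC-HIT; vc=[17,15]
#10 0x45→b17/s1 VC-HIT; vc=[25,15]
#11 0x67→b25/s1 VC-HIT; vc=[17,15]
#12 0x2f→b11/s3 MISS; vc=[17,15,19]
#13 0x2c→b11/s3 L1-HIT; vc=[17,15,19]
#14 0x2e→b11/s3 L1-HIT; vc=[17,15,19]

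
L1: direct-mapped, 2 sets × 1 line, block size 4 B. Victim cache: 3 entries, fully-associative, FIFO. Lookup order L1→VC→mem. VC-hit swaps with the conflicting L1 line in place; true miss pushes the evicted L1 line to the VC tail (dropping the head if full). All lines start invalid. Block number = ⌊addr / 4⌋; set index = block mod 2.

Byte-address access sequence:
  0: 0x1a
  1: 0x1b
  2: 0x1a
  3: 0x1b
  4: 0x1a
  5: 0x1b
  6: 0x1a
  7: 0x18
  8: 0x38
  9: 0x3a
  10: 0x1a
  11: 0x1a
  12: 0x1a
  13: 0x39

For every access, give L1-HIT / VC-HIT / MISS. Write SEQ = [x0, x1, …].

#0 0x1a→b6/s0 MISS; vc=[]
#1 0x1b→b6/s0 L1-HIT; vc=[]
#2 0x1a→b6/s0 L1-HIT; vc=[]
#3 0x1b→b6/s0 L1-HIT; vc=[]
#4 0x1a→b6/s0 L1-HIT; vc=[]
#5 0x1b→b6/s0 L1-HIT; vc=[]
#6 0x1a→b6/s0 L1-HIT; vc=[]
#7 0x18→b6/s0 L1-HIT; vc=[]
#8 0x38→b14/s0 MISS; vc=[6]
#9 0x3a→b14/s0 L1-HIT; vc=[6]
#10 0x1a→b6/s0 VC-HIT; vc=[14]
#11 0x1a→b6/s0 L1-HIT; vc=[14]
#12 0x1a→b6/s0 L1-HIT; vc=[14]
#13 0x39→b14/s0 VC-HIT; vc=[6]

SEQ = [MISS, L1-HIT, L1-HIT, L1-HIT, L1-HIT, L1-HIT, L1-HIT, L1-HIT, MISS, L1-HIT, VC-HIT, L1-HIT, L1-HIT, VC-HIT]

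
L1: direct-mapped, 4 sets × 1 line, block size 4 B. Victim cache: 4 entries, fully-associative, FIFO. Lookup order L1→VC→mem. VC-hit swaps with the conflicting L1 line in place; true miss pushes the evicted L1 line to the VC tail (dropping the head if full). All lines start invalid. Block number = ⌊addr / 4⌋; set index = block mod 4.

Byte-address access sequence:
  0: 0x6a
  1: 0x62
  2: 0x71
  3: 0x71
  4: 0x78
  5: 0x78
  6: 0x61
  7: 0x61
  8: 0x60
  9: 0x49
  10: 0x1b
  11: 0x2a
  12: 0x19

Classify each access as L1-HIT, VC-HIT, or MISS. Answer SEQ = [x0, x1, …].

  [0] addr=0x6a blk=26 s=2: MISS | VC []
  [1] addr=0x62 blk=24 s=0: MISS | VC []
  [2] addr=0x71 blk=28 s=0: MISS | VC [24]
  [3] addr=0x71 blk=28 s=0: L1-HIT | VC [24]
  [4] addr=0x78 blk=30 s=2: MISS | VC [24, 26]
  [5] addr=0x78 blk=30 s=2: L1-HIT | VC [24, 26]
  [6] addr=0x61 blk=24 s=0: VC-HIT | VC [28, 26]
  [7] addr=0x61 blk=24 s=0: L1-HIT | VC [28, 26]
  [8] addr=0x60 blk=24 s=0: L1-HIT | VC [28, 26]
  [9] addr=0x49 blk=18 s=2: MISS | VC [28, 26, 30]
  [10] addr=0x1b blk=6 s=2: MISS | VC [28, 26, 30, 18]
  [11] addr=0x2a blk=10 s=2: MISS | VC [26, 30, 18, 6]
  [12] addr=0x19 blk=6 s=2: VC-HIT | VC [26, 30, 18, 10]

SEQ = [MISS, MISS, MISS, L1-HIT, MISS, L1-HIT, VC-HIT, L1-HIT, L1-HIT, MISS, MISS, MISS, VC-HIT]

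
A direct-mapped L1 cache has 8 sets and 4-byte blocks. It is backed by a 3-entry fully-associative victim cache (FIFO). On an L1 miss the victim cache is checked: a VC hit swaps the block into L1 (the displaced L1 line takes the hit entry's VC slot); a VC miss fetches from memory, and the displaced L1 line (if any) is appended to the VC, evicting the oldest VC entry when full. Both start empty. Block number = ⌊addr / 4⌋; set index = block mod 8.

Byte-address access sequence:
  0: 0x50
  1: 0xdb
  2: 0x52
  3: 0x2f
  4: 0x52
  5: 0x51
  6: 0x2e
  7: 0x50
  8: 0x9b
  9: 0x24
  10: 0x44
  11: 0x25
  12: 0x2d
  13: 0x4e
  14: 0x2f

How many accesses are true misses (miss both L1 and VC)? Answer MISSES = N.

MISSES = 7

#0 0x50→b20/s4 MISS; vc=[]
#1 0xdb→b54/s6 MISS; vc=[]
#2 0x52→b20/s4 L1-HIT; vc=[]
#3 0x2f→b11/s3 MISS; vc=[]
#4 0x52→b20/s4 L1-HIT; vc=[]
#5 0x51→b20/s4 L1-HIT; vc=[]
#6 0x2e→b11/s3 L1-HIT; vc=[]
#7 0x50→b20/s4 L1-HIT; vc=[]
#8 0x9b→b38/s6 MISS; vc=[54]
#9 0x24→b9/s1 MISS; vc=[54]
#10 0x44→b17/s1 MISS; vc=[54,9]
#11 0x25→b9/s1 VC-HIT; vc=[54,17]
#12 0x2d→b11/s3 L1-HIT; vc=[54,17]
#13 0x4e→b19/s3 MISS; vc=[54,17,11]
#14 0x2f→b11/s3 VC-HIT; vc=[54,17,19]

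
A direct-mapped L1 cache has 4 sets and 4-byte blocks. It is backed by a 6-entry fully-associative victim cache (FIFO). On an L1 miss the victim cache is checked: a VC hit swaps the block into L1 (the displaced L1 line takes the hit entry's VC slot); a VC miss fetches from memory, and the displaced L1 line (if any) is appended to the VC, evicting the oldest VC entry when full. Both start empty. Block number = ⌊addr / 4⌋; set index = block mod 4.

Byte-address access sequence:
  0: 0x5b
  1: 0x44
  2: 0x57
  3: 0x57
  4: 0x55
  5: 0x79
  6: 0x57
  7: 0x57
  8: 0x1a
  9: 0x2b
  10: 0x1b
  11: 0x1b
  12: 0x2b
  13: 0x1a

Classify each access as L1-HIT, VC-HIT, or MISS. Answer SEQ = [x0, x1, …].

SEQ = [MISS, MISS, MISS, L1-HIT, L1-HIT, MISS, L1-HIT, L1-HIT, MISS, MISS, VC-HIT, L1-HIT, VC-HIT, VC-HIT]

  [0] addr=0x5b blk=22 s=2: MISS | VC []
  [1] addr=0x44 blk=17 s=1: MISS | VC []
  [2] addr=0x57 blk=21 s=1: MISS | VC [17]
  [3] addr=0x57 blk=21 s=1: L1-HIT | VC [17]
  [4] addr=0x55 blk=21 s=1: L1-HIT | VC [17]
  [5] addr=0x79 blk=30 s=2: MISS | VC [17, 22]
  [6] addr=0x57 blk=21 s=1: L1-HIT | VC [17, 22]
  [7] addr=0x57 blk=21 s=1: L1-HIT | VC [17, 22]
  [8] addr=0x1a blk=6 s=2: MISS | VC [17, 22, 30]
  [9] addr=0x2b blk=10 s=2: MISS | VC [17, 22, 30, 6]
  [10] addr=0x1b blk=6 s=2: VC-HIT | VC [17, 22, 30, 10]
  [11] addr=0x1b blk=6 s=2: L1-HIT | VC [17, 22, 30, 10]
  [12] addr=0x2b blk=10 s=2: VC-HIT | VC [17, 22, 30, 6]
  [13] addr=0x1a blk=6 s=2: VC-HIT | VC [17, 22, 30, 10]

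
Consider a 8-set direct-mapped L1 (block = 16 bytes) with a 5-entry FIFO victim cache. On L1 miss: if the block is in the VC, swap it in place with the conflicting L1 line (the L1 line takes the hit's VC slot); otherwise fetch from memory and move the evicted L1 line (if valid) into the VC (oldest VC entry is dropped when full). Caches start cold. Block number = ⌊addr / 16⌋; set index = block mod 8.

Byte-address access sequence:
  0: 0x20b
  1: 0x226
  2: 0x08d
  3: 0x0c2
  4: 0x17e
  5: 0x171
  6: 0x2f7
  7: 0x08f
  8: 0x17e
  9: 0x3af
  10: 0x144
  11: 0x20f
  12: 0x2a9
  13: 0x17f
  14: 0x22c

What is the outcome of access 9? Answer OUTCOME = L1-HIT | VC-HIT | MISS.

  [0] addr=0x20b blk=32 s=0: MISS | VC []
  [1] addr=0x226 blk=34 s=2: MISS | VC []
  [2] addr=0x8d blk=8 s=0: MISS | VC [32]
  [3] addr=0xc2 blk=12 s=4: MISS | VC [32]
  [4] addr=0x17e blk=23 s=7: MISS | VC [32]
  [5] addr=0x171 blk=23 s=7: L1-HIT | VC [32]
  [6] addr=0x2f7 blk=47 s=7: MISS | VC [32, 23]
  [7] addr=0x8f blk=8 s=0: L1-HIT | VC [32, 23]
  [8] addr=0x17e blk=23 s=7: VC-HIT | VC [32, 47]
  [9] addr=0x3af blk=58 s=2: MISS | VC [32, 47, 34]
  [10] addr=0x144 blk=20 s=4: MISS | VC [32, 47, 34, 12]
  [11] addr=0x20f blk=32 s=0: VC-HIT | VC [8, 47, 34, 12]
  [12] addr=0x2a9 blk=42 s=2: MISS | VC [8, 47, 34, 12, 58]
  [13] addr=0x17f blk=23 s=7: L1-HIT | VC [8, 47, 34, 12, 58]
  [14] addr=0x22c blk=34 s=2: VC-HIT | VC [8, 47, 42, 12, 58]

OUTCOME = MISS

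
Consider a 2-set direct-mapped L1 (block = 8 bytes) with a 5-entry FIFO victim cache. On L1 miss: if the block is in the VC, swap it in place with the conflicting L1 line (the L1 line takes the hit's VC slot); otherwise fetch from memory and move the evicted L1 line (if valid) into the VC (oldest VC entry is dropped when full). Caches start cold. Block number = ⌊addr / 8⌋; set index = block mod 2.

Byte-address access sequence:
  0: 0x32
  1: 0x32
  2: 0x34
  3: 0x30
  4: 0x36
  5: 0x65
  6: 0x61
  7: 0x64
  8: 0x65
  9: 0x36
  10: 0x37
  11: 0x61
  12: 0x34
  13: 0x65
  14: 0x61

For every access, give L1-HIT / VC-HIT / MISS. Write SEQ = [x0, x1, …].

SEQ = [MISS, L1-HIT, L1-HIT, L1-HIT, L1-HIT, MISS, L1-HIT, L1-HIT, L1-HIT, VC-HIT, L1-HIT, VC-HIT, VC-HIT, VC-HIT, L1-HIT]

#0 0x32→b6/s0 MISS; vc=[]
#1 0x32→b6/s0 L1-HIT; vc=[]
#2 0x34→b6/s0 L1-HIT; vc=[]
#3 0x30→b6/s0 L1-HIT; vc=[]
#4 0x36→b6/s0 L1-HIT; vc=[]
#5 0x65→b12/s0 MISS; vc=[6]
#6 0x61→b12/s0 L1-HIT; vc=[6]
#7 0x64→b12/s0 L1-HIT; vc=[6]
#8 0x65→b12/s0 L1-HIT; vc=[6]
#9 0x36→b6/s0 VC-HIT; vc=[12]
#10 0x37→b6/s0 L1-HIT; vc=[12]
#11 0x61→b12/s0 VC-HIT; vc=[6]
#12 0x34→b6/s0 VC-HIT; vc=[12]
#13 0x65→b12/s0 VC-HIT; vc=[6]
#14 0x61→b12/s0 L1-HIT; vc=[6]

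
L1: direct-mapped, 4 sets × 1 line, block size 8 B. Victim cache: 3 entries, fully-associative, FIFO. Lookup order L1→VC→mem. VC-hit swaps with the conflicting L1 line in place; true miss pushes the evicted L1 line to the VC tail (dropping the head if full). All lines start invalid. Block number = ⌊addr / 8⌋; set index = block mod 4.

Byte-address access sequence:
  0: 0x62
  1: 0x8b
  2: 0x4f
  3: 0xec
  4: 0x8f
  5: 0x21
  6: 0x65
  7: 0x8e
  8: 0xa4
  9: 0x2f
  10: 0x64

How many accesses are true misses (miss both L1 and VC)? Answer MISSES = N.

MISSES = 7

  [0] addr=0x62 blk=12 s=0: MISS | VC []
  [1] addr=0x8b blk=17 s=1: MISS | VC []
  [2] addr=0x4f blk=9 s=1: MISS | VC [17]
  [3] addr=0xec blk=29 s=1: MISS | VC [17, 9]
  [4] addr=0x8f blk=17 s=1: VC-HIT | VC [29, 9]
  [5] addr=0x21 blk=4 s=0: MISS | VC [29, 9, 12]
  [6] addr=0x65 blk=12 s=0: VC-HIT | VC [29, 9, 4]
  [7] addr=0x8e blk=17 s=1: L1-HIT | VC [29, 9, 4]
  [8] addr=0xa4 blk=20 s=0: MISS | VC [9, 4, 12]
  [9] addr=0x2f blk=5 s=1: MISS | VC [4, 12, 17]
  [10] addr=0x64 blk=12 s=0: VC-HIT | VC [4, 20, 17]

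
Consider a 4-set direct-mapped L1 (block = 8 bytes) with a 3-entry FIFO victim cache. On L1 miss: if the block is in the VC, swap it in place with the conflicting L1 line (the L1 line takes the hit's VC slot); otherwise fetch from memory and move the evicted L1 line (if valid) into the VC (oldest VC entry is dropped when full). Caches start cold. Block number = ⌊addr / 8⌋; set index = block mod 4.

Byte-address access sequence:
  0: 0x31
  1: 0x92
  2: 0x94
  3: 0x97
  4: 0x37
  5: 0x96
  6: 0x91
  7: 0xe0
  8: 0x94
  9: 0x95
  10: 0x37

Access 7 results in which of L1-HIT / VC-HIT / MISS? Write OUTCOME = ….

#0 0x31→b6/s2 MISS; vc=[]
#1 0x92→b18/s2 MISS; vc=[6]
#2 0x94→b18/s2 L1-HIT; vc=[6]
#3 0x97→b18/s2 L1-HIT; vc=[6]
#4 0x37→b6/s2 VC-HIT; vc=[18]
#5 0x96→b18/s2 VC-HIT; vc=[6]
#6 0x91→b18/s2 L1-HIT; vc=[6]
#7 0xe0→b28/s0 MISS; vc=[6]
#8 0x94→b18/s2 L1-HIT; vc=[6]
#9 0x95→b18/s2 L1-HIT; vc=[6]
#10 0x37→b6/s2 VC-HIT; vc=[18]

OUTCOME = MISS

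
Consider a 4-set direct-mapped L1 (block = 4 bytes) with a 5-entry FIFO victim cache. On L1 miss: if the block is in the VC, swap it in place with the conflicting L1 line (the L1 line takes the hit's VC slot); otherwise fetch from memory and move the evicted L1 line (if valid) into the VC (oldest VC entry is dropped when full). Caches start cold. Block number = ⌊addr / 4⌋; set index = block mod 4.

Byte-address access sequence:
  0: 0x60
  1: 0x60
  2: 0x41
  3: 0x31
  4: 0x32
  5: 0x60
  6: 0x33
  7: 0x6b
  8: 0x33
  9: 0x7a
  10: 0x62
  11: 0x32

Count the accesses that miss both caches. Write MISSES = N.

MISSES = 5

#0 0x60→b24/s0 MISS; vc=[]
#1 0x60→b24/s0 L1-HIT; vc=[]
#2 0x41→b16/s0 MISS; vc=[24]
#3 0x31→b12/s0 MISS; vc=[24,16]
#4 0x32→b12/s0 L1-HIT; vc=[24,16]
#5 0x60→b24/s0 VC-HIT; vc=[12,16]
#6 0x33→b12/s0 VC-HIT; vc=[24,16]
#7 0x6b→b26/s2 MISS; vc=[24,16]
#8 0x33→b12/s0 L1-HIT; vc=[24,16]
#9 0x7a→b30/s2 MISS; vc=[24,16,26]
#10 0x62→b24/s0 VC-HIT; vc=[12,16,26]
#11 0x32→b12/s0 VC-HIT; vc=[24,16,26]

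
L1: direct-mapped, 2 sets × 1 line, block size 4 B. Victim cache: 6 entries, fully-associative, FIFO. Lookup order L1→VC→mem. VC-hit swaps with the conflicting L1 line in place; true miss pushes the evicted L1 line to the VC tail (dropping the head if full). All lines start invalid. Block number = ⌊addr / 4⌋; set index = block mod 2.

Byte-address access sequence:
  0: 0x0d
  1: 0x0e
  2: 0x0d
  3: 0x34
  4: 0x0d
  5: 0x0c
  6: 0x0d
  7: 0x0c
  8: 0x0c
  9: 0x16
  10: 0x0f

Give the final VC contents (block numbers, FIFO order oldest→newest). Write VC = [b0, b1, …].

#0 0xd→b3/s1 MISS; vc=[]
#1 0xe→b3/s1 L1-HIT; vc=[]
#2 0xd→b3/s1 L1-HIT; vc=[]
#3 0x34→b13/s1 MISS; vc=[3]
#4 0xd→b3/s1 VC-HIT; vc=[13]
#5 0xc→b3/s1 L1-HIT; vc=[13]
#6 0xd→b3/s1 L1-HIT; vc=[13]
#7 0xc→b3/s1 L1-HIT; vc=[13]
#8 0xc→b3/s1 L1-HIT; vc=[13]
#9 0x16→b5/s1 MISS; vc=[13,3]
#10 0xf→b3/s1 VC-HIT; vc=[13,5]

VC = [13, 5]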